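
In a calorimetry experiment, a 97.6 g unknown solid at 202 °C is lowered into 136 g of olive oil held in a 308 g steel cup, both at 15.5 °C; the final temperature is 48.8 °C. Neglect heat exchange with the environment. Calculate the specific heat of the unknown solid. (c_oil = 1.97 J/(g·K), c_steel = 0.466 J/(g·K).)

Net heat exchanged in the isolated system is zero:
97.6×c×(48.8 − 202) + 136×1.97×(48.8 − 15.5) + 308×0.466×(48.8 − 15.5) = 0
-14952 c = -13701
c = -13701/-14952 ≈ 0.9163 J/(g·K)

c ≈ 0.916 J/(g·K)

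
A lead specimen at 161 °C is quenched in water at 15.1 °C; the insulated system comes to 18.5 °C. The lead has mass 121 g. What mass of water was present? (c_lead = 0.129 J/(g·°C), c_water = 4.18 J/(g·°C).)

m ≈ 157 g

Taking heat into each body as positive, Σ m c ΔT = 0:
121×0.129×(18.5 − 161) + m×4.18×(18.5 − 15.1) = 0
14.21 m = 2224.3
m = 2224.3/14.21 ≈ 156.5 g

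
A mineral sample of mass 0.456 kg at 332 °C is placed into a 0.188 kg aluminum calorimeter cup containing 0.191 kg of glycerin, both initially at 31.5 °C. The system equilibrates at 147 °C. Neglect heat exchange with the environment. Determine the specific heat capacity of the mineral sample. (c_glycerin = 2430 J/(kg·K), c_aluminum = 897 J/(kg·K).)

c ≈ 866 J/(kg·K)

Conservation of energy gives ΣQ = 0:
0.456×c×(147 − 332) + 0.191×2430×(147 − 31.5) + 0.188×897×(147 − 31.5) = 0
-84.36 c = -73084
c = -73084/-84.36 ≈ 866.3 J/(kg·K)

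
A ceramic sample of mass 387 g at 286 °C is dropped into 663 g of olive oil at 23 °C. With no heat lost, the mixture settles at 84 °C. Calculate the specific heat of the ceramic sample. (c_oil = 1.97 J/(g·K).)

c ≈ 1.02 J/(g·K)

Taking heat into each body as positive, Σ m c ΔT = 0:
387·c·(84 − 286) + 663·1.97·(84 − 23) = 0
-78174 c = -79673
c = -79673/-78174 ≈ 1.019 J/(g·K)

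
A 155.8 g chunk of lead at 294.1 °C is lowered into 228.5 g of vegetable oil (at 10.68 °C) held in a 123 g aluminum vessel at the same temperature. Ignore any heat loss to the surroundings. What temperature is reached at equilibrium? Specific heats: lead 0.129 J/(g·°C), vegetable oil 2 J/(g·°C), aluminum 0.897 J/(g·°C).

Energy conservation, ΣQ = 0:
155.8×0.129×(T − 294.1) + 228.5×2×(T − 10.68) + 123×0.897×(T − 10.68) = 0
587.43 T = 11970
T ≈ 20.38 °C

T_f ≈ 20.4 °C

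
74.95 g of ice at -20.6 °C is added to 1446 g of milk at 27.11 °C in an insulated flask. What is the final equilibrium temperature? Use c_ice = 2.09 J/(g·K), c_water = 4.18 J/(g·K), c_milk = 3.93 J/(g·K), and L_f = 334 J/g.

Net heat exchanged in the isolated system is zero:
ice -20.6→0 °C: 74.95×2.09×20.6 = 3226.9
  fusion: m_ice L_f = 74.95×334 = 25033
  meltwater 0→T: 74.95×4.18×T = 313.29 T
  milk cools: 1446×3.93×(T − 27.11) = 5682.8(T − 27.11)
5996.1 T = 154060 − 28260 = 125800
T ≈ 20.98 °C — above 0 °C, consistent with complete melting.

T_f ≈ 21.0 °C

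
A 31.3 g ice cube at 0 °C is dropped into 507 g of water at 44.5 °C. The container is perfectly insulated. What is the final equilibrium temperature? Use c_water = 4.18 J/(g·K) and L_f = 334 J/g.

T_f ≈ 37.3 °C

Sum of m c ΔT and latent-heat terms is zero:
melt ice: 31.3×334 = 10454; meltwater 0→T: 31.3×4.18×T = 130.83 T; water: 2119.3(T − 44.5)
2250.1 T = 94307 − 10454 = 83853
T ≈ 37.27 °C — above 0 °C, consistent with complete melting.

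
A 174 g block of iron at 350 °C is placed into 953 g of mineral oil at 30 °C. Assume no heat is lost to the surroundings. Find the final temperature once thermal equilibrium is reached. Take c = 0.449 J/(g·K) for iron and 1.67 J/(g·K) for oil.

T_f ≈ 45.0 °C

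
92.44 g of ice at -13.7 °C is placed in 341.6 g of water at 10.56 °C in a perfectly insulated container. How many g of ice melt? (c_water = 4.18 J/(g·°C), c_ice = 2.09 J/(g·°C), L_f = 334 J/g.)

m_melted ≈ 37.2 g

Heat available from the water dropping to 0 °C: 341.6×4.18×10.56 = 15078 J.
Of that, 92.44×2.09×13.7 = 2646.8 J goes to bring the ice to 0 °C, leaving 12432 J.
Fully melting the ice requires m_ice L_f = 92.44×334 = 30875 J.
That's not enough to melt it all — equilibrium is at 0 °C with ice remaining.
Mass melted = 12432/334 ≈ 37.22 g.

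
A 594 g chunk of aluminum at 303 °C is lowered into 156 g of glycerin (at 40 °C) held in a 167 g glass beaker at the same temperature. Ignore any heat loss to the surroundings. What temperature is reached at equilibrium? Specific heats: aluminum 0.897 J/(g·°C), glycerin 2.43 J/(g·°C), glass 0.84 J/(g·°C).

T_f ≈ 173.2 °C

Let T be the final temperature. ΣQ_i = 0:
594*0.897*(T − 303) + 156*2.43*(T − 40) + 167*0.84*(T − 40) = 0
(532.82 + 379.08 + 140.28) T = 532.82*303 + 379.08*40 + 140.28*40
T ≈ 173.18 °C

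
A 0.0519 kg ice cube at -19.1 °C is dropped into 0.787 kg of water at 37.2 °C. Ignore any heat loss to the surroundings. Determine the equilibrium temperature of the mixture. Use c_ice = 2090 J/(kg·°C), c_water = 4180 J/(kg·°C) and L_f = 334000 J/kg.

T_f ≈ 29.4 °C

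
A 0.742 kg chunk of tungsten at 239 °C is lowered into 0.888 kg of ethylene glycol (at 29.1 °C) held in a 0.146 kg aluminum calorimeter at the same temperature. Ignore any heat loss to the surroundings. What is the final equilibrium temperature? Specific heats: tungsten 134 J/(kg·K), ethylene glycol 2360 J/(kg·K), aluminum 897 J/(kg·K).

Taking heat into each body as positive, Σ m c ΔT = 0:
0.742×134×(T − 239) + 0.888×2360×(T − 29.1) + 0.146×897×(T − 29.1) = 0
2326.1 T = 88559
T = 88559/2326.1 ≈ 38.07 °C

T_f ≈ 38.1 °C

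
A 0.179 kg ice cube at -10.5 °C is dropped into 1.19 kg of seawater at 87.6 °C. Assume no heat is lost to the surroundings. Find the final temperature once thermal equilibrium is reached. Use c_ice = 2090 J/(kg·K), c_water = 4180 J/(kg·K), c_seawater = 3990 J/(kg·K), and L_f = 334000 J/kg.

Heat gained plus heat lost sum to zero:
ice -10.5→0 °C: 0.179×2090×10.5 = 3928.2; melt ice: 0.179×334000 = 59786; meltwater 0→T: 0.179×4180×T = 748.22 T; seawater: 4748.1(T − 87.6)
5496.3 T = 415934 − 63714 = 352219
T ≈ 64.08 °C — above 0 °C, consistent with complete melting.

T_f ≈ 64.1 °C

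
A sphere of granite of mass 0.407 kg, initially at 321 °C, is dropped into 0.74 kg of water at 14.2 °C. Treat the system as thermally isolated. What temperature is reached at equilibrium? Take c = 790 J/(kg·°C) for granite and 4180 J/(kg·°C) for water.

T_f is the heat-capacity-weighted average of the initial temperatures:
T_f = (321.53×321 + 3093.2×14.2) / (321.53 + 3093.2)
    = 147135 / 3414.7 ≈ 43.09 °C

T_f ≈ 43.1 °C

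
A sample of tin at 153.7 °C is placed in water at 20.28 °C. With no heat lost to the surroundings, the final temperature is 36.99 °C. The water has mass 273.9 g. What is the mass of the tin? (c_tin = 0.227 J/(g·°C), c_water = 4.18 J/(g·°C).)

|Q_tin| = |Q_water|:
m×0.227×(153.7 − 36.99) = 273.9×4.18×(36.99 − 20.28)
26.49 m = 19131  ⇒  m ≈ 722.1 g

m ≈ 722 g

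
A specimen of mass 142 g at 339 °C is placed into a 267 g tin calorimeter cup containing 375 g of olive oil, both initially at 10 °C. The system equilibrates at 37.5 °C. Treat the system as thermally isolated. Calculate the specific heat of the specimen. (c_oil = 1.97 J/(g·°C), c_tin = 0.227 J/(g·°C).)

Setting the total heat transfer to zero:
142×c×(37.5 − 339) + 375×1.97×(37.5 − 10) + 267×0.227×(37.5 − 10) = 0
-42813 c = -21982
c = -21982/-42813 ≈ 0.5135 J/(g·°C)

c ≈ 0.513 J/(g·°C)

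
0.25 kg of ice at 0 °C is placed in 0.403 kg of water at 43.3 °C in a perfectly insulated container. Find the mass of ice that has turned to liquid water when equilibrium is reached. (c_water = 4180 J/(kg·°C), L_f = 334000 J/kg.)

Cooling the water to 0 °C releases 0.403·4180·43.3 = 72941 J.
To melt every bit of ice: 0.25·334000 = 83500 J.
That's not enough to melt it all — equilibrium is at 0 °C with ice remaining.
m_melt = 72941 / L_f = 0.2184 kg.

m_melted ≈ 0.218 kg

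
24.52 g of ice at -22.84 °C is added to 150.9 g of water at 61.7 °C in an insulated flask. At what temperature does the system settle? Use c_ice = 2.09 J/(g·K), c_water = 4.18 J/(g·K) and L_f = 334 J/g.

Conservation of energy gives ΣQ = 0:
ice -22.84→0 °C: 24.52·2.09·22.84 = 1170.5
  melt ice: 24.52·334 = 8189.7
  meltwater 0→T: 24.52·4.18·T = 102.49 T
  water: 630.76(T − 61.7)
733.26 T = 38918 − 9360.2 = 29558
T ≈ 40.31 °C. Since T > 0 °C, the all-ice-melts assumption holds.

T_f ≈ 40.3 °C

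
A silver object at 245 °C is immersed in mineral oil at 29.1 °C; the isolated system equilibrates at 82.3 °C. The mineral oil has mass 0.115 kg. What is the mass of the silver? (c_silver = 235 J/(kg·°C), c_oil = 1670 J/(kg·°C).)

m ≈ 0.267 kg

|Q_silver| = |Q_oil|:
m×235×(245 − 82.3) = 0.115×1670×(82.3 − 29.1)
38234 m = 10217  ⇒  m ≈ 0.2672 kg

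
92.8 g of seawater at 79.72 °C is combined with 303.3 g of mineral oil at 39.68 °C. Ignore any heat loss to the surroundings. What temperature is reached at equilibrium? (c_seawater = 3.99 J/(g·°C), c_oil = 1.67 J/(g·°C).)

T_f is the heat-capacity-weighted average of the initial temperatures:
T_f = (370.27·79.72 + 506.51·39.68) / (370.27 + 506.51)
    = 49616 / 876.78 ≈ 56.59 °C

T_f ≈ 56.6 °C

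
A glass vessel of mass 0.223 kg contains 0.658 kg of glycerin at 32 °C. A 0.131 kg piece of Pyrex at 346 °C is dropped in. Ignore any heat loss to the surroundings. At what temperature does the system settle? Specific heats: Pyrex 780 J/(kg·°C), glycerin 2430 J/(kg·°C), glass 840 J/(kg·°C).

T_f ≈ 49.0 °C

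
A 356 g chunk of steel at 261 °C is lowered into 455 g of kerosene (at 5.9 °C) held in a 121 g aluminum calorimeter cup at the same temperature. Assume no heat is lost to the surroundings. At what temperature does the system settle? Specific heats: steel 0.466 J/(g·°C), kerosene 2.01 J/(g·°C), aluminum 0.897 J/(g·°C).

T_f ≈ 41.5 °C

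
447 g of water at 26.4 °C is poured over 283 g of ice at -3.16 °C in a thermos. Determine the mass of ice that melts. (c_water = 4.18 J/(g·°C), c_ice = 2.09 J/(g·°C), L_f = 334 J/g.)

m_melted ≈ 142 g

Cooling the water to 0 °C releases 447×4.18×26.4 = 49327 J.
Warming the ice to 0 °C takes 283×2.09×3.16 = 1869 J, leaving 47458 J for melting.
Melting all 283 g of ice would need 283×334 = 94522 J.
That's not enough to melt it all — equilibrium is at 0 °C with ice remaining.
Mass melted = 47458/334 ≈ 142.1 g.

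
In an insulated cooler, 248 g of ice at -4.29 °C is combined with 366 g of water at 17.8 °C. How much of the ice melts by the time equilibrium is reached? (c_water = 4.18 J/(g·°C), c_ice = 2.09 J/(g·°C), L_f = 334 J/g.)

m_melted ≈ 74.9 g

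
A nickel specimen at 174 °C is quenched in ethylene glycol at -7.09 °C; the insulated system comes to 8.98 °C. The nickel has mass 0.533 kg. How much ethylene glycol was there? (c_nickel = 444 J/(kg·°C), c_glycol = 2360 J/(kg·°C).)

|Q_nickel| = |Q_glycol|:
0.533×444×(174 − 8.98) = m×2360×(8.98 − (-7.09))
37925 m = 39052  ⇒  m ≈ 1.03 kg

m ≈ 1.03 kg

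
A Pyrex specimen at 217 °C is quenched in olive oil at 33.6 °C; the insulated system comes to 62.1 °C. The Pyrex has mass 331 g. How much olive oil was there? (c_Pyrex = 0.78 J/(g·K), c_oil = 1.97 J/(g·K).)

m ≈ 712 g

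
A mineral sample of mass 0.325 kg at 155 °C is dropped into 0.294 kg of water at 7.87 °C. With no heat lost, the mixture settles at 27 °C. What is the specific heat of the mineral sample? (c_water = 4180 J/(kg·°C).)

c ≈ 565 J/(kg·°C)

m_s c (T_s − T_f) = m_water c_water (T_f − T_0):
0.325×c×(155 − 27) = 0.294×4180×(27 − 7.87)
41.6 c = 23509  ⇒  c ≈ 565.1 J/(kg·°C)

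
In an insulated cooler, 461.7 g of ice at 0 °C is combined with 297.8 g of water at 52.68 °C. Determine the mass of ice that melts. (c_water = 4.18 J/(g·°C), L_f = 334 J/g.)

m_melted ≈ 196 g

Cooling the water to 0 °C releases 297.8·4.18·52.68 = 65576 J.
To melt every bit of ice: 461.7·334 = 154208 J.
Since 65576 < 154208 J, not all the ice melts; equilibrium is at 0 °C.
Mass melted = 65576/334 ≈ 196.3 g.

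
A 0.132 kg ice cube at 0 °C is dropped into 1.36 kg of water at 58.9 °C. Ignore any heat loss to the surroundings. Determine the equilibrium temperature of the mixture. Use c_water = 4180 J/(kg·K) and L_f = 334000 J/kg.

T_f ≈ 46.6 °C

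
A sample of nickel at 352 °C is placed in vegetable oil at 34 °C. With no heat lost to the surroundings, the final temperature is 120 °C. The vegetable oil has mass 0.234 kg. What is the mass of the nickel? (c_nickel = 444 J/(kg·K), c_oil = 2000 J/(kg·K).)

m ≈ 0.391 kg

Setting the total heat transfer to zero:
m·444·(120 − 352) + 0.234·2000·(120 − 34) = 0
-103008 m = -40248
m = -40248/-103008 ≈ 0.3907 kg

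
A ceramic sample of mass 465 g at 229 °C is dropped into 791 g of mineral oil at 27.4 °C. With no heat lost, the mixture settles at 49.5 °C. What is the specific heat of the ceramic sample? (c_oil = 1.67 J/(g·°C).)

c ≈ 0.35 J/(g·°C)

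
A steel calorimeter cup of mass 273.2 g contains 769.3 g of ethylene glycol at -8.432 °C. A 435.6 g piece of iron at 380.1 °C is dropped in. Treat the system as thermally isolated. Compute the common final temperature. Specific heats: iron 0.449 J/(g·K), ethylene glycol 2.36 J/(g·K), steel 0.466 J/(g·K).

Let T be the final temperature. ΣQ_i = 0:
435.6×0.449×(T − 380.1) + 769.3×2.36×(T − (-8.432)) + 273.2×0.466×(T − (-8.432)) = 0
195.58(T − 380.1) + 1815.5(T − (-8.432)) + 127.31(T − (-8.432)) = 0
(195.58 + 1815.5 + 127.31) T = 195.58×380.1 + 1815.5×(-8.432) + 127.31×(-8.432)
T = 57959 / 2138.4 = 27.1 °C

T_f ≈ 27.1 °C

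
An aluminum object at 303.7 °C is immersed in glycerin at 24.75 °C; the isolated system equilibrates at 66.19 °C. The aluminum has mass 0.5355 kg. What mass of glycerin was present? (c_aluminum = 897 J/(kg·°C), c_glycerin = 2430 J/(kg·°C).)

m ≈ 1.13 kg

|Q_aluminum| = |Q_glycerin|:
0.5355·897·(303.7 − 66.19) = m·2430·(66.19 − 24.75)
100699 m = 114086  ⇒  m ≈ 1.133 kg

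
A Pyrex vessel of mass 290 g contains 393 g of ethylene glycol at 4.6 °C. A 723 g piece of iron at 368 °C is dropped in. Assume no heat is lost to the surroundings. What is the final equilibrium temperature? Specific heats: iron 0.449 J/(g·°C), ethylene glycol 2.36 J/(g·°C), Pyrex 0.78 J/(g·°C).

Heat gained plus heat lost sum to zero:
723*0.449*(T − 368) + 393*2.36*(T − 4.6) + 290*0.78*(T − 4.6) = 0
324.63(T − 368) + 927.48(T − 4.6) + 226.2(T − 4.6) = 0
(324.63 + 927.48 + 226.2) T = 324.63*368 + 927.48*4.6 + 226.2*4.6
T = 124770/1478.3 ≈ 84.40 °C

T_f ≈ 84.4 °C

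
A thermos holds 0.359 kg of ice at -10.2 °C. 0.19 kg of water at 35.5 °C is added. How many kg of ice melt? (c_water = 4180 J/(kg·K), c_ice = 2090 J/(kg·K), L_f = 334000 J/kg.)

Cooling the water to 0 °C releases 0.19·4180·35.5 = 28194 J.
Warming the ice to 0 °C takes 0.359·2090·10.2 = 7653.2 J, leaving 20541 J for melting.
Fully melting the ice requires m_ice L_f = 0.359·334000 = 119906 J.
That's not enough to melt it all — equilibrium is at 0 °C with ice remaining.
m_melt = 20541 / L_f = 0.0615 kg.

m_melted ≈ 0.0615 kg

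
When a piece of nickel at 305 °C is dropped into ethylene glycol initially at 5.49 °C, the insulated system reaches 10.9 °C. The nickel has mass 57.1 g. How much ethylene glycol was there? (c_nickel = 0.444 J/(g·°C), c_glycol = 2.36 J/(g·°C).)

m ≈ 584 g

|Q_nickel| = |Q_glycol|:
57.1·0.444·(305 − 10.9) = m·2.36·(10.9 − 5.49)
12.77 m = 7456.1  ⇒  m ≈ 584 g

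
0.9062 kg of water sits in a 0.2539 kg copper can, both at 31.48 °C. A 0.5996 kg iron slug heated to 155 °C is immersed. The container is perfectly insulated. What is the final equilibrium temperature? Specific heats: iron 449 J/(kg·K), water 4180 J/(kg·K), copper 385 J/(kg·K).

With ΣQ=0 the equilibrium temperature is the m·c-weighted mean:
T_f = (269.22×155 + 3787.9×31.48 + 97.75×31.48) / (269.22 + 3787.9 + 97.75)
    = 164050 / 4154.9 ≈ 39.48 °C

T_f ≈ 39.5 °C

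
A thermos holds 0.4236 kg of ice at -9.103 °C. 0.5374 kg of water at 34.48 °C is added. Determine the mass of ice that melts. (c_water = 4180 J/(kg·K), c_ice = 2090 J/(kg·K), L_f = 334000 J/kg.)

m_melted ≈ 0.208 kg

Water can give up m c ΔT = 0.5374·4180·34.48 = 77454 J before reaching 0 °C.
Warming the ice to 0 °C takes 0.4236·2090·9.103 = 8059.1 J, leaving 69394 J for melting.
To melt every bit of ice: 0.4236·334000 = 141482 J.
Since 69394 < 141482 J, not all the ice melts; equilibrium is at 0 °C.
m_melted·334000 = 69394  ⇒  m_melted ≈ 0.2078 kg.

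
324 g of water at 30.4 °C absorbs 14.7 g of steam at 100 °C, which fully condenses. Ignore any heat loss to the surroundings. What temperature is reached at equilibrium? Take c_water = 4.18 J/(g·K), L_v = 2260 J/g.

T_f ≈ 56.9 °C

Setting the total heat transfer to zero:
latent heat released on condensation: 14.7·2260 = 33222; condensate cools 100→T: 14.7·4.18·(T − 100) = 61.45(T − 100); original water: 1354.3(T − 30.4)
1415.8 T = 33222 + 6144.6 + 41171 = 80538
T ≈ 56.89 °C (< 100 °C, so full condensation is consistent).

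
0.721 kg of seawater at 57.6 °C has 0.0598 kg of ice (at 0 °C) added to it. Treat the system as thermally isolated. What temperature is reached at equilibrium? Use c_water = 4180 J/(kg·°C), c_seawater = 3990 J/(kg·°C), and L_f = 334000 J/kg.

T_f ≈ 46.6 °C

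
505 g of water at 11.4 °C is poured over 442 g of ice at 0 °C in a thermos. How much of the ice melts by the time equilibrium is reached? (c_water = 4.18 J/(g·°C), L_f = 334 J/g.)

m_melted ≈ 72 g

Heat available from the water dropping to 0 °C: 505·4.18·11.4 = 24064 J.
Melting all 442 g of ice would need 442·334 = 147628 J.
Since 24064 < 147628 J, not all the ice melts; equilibrium is at 0 °C.
Mass melted = 24064/334 ≈ 72.05 g.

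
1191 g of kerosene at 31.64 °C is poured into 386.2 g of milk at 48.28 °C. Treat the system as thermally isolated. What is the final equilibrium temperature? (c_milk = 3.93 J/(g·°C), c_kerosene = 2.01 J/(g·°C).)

T_f ≈ 38.1 °C

Heat lost by the milk equals heat gained by the kerosene:
386.2*3.93*(48.28 − T) = 1191*2.01*(T − 31.64)
1517.8(48.28 − T) = 2393.9(T − 31.64)
3911.7 T = 149021  ⇒  T ≈ 38.10 °C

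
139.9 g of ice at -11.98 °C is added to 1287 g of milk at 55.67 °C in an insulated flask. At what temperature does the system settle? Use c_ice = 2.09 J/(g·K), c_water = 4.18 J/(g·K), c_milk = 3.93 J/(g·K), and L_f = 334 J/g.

T_f ≈ 41.0 °C

Let T be the final temperature. ΣQ_i = 0:
warm ice to 0 °C: 139.9×2.09×(0 − (-11.98)) = 3502.8
  latent heat to melt: 139.9×334 = 46727
  warm the meltwater: 584.78 T
  milk cools: 1287×3.93×(T − 55.67) = 5057.9(T − 55.67)
5642.7 T = 281574 − 50229 = 231344
T ≈ 41.00 °C. Since T > 0 °C, the all-ice-melts assumption holds.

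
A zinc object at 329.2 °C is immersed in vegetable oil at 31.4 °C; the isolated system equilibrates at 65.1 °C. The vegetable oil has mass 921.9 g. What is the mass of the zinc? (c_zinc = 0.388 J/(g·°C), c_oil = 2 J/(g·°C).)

|Q_zinc| = |Q_oil|:
m·0.388·(329.2 − 65.1) = 921.9·2·(65.1 − 31.4)
102.47 m = 62136  ⇒  m ≈ 606.4 g

m ≈ 606 g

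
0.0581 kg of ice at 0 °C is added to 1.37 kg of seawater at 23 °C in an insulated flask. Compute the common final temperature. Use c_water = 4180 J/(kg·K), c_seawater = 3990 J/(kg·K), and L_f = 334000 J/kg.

T_f ≈ 18.6 °C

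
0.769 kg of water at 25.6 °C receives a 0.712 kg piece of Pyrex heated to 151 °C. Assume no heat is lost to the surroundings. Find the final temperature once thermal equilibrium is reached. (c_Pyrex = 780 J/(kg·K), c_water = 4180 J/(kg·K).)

T_f = Σ m_i c_i T_i / Σ m_i c_i:
T_f = (555.36*151 + 3214.4*25.6) / (555.36 + 3214.4)
    = 166149 / 3769.8 ≈ 44.07 °C

T_f ≈ 44.1 °C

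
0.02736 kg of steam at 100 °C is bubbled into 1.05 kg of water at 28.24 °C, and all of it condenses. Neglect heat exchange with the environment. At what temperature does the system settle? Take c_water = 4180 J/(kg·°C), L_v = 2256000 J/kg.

T_f ≈ 43.8 °C

Conservation of energy gives ΣQ = 0:
steam→water at 100 °C releases m L_v = 0.02736×2256000 = 61724; condensed water 100 °C→T: 114.36(T − 100); original water: 4389(T − 28.24)
4503.4 T = 61724 + 11436 + 123945 = 197106
T ≈ 43.77 °C (< 100 °C, so full condensation is consistent).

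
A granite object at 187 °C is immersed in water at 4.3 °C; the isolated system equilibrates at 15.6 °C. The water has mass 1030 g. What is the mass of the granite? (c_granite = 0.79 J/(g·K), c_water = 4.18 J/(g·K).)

m ≈ 359 g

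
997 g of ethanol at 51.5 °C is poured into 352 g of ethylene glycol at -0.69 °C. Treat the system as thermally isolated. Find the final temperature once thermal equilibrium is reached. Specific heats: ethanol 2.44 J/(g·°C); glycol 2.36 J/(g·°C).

T_f ≈ 38.2 °C

|Q_ethanol| = |Q_glycol|:
997×2.44×(51.5 − T) = 352×2.36×(T − (-0.69))
2432.7(51.5 − T) = 830.72(T − (-0.69))
3263.4 T = 124710  ⇒  T ≈ 38.21 °C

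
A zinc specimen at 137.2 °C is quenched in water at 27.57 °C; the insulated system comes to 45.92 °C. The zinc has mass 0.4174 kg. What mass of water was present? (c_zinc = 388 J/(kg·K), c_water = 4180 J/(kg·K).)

m ≈ 0.193 kg

Energy conservation, ΣQ = 0:
0.4174·388·(45.92 − 137.2) + m·4180·(45.92 − 27.57) = 0
76703 m = 14783
m = 14783/76703 ≈ 0.1927 kg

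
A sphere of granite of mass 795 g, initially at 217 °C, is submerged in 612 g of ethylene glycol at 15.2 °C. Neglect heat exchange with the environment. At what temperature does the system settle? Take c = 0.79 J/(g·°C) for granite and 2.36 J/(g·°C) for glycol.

T_f ≈ 76.4 °C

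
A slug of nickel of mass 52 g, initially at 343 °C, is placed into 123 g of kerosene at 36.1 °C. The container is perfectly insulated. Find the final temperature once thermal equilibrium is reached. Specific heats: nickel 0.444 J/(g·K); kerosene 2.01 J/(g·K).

Setting the total heat transfer to zero:
52×0.444×(T − 343) + 123×2.01×(T − 36.1) = 0
23.09(T − 343) + 247.23(T − 36.1) = 0
(23.09 + 247.23) T = 23.09×343 + 247.23×36.1
T = 16844/270.32 ≈ 62.31 °C

T_f ≈ 62.3 °C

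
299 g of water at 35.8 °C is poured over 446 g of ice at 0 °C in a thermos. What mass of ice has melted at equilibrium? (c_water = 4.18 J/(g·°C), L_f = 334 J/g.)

m_melted ≈ 134 g

Water can give up m c ΔT = 299×4.18×35.8 = 44744 J before reaching 0 °C.
Fully melting the ice requires m_ice L_f = 446×334 = 148964 J.
44744 J < 148964 J, so only part of the ice melts and the system sits at 0 °C.
m_melt = 44744 / L_f = 134 g.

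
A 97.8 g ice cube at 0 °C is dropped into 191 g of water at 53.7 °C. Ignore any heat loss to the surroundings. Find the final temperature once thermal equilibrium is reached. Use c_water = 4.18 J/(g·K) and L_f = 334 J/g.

T_f ≈ 8.5 °C

Energy conservation, ΣQ = 0:
fusion: m_ice L_f = 97.8×334 = 32665; warm the meltwater: 408.8 T; water: 798.38(T − 53.7)
1207.2 T = 42873 − 32665 = 10208
T ≈ 8.46 °C — above 0 °C, consistent with complete melting.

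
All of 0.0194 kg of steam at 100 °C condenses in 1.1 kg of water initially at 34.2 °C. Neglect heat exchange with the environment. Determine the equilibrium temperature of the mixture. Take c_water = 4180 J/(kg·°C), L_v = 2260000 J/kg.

T_f ≈ 44.7 °C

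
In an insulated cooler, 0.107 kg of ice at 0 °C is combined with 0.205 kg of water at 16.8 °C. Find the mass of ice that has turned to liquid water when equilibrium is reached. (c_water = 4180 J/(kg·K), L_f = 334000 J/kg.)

Water can give up m c ΔT = 0.205×4180×16.8 = 14396 J before reaching 0 °C.
To melt every bit of ice: 0.107×334000 = 35738 J.
Since 14396 < 35738 J, not all the ice melts; equilibrium is at 0 °C.
m_melt = 14396 / L_f = 0.0431 kg.

m_melted ≈ 0.0431 kg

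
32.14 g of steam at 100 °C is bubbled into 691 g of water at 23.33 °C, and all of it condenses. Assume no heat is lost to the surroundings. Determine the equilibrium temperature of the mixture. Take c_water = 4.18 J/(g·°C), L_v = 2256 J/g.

Heat gained plus heat lost sum to zero:
condense steam: −32.14·2256 = −72508; condensed water 100 °C→T: 134.35(T − 100); original water: 2888.4(T − 23.33)
3022.7 T = 72508 + 13435 + 67386 = 153328
T ≈ 50.73 °C (< 100 °C, so full condensation is consistent).

T_f ≈ 50.7 °C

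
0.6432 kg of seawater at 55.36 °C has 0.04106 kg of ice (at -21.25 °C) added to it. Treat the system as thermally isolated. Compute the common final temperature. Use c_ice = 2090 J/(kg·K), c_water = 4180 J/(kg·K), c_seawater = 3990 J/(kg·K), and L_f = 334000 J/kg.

T_f ≈ 46.2 °C

Net heat exchanged in the isolated system is zero:
warm ice to 0 °C: 0.04106×2090×(0 − (-21.25)) = 1823.6; melt ice: 0.04106×334000 = 13714; meltwater 0→T: 0.04106×4180×T = 171.63 T; seawater: 2566.4(T − 55.36)
2738 T = 142074 − 15538 = 126537
T ≈ 46.21 °C (positive, so assuming full melt was valid).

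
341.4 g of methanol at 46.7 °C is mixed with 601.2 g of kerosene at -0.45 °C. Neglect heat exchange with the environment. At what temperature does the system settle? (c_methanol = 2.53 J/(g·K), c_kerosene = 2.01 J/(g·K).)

Conservation of energy gives ΣQ = 0:
341.4*2.53*(T − 46.7) + 601.2*2.01*(T − (-0.45)) = 0
(863.74 + 1208.4) T = 863.74*46.7 + 1208.4*(-0.45)
T = 39793 / 2072.2 = 19.2 °C

T_f ≈ 19.2 °C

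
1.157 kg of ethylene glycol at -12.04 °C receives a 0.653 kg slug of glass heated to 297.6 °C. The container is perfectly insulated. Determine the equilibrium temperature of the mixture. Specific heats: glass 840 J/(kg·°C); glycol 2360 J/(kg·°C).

T_f ≈ 39.8 °C

Setting the total heat transfer to zero:
0.653·840·(T − 297.6) + 1.157·2360·(T − (-12.04)) = 0
3279 T = 130364
T = 130364/3279 ≈ 39.76 °C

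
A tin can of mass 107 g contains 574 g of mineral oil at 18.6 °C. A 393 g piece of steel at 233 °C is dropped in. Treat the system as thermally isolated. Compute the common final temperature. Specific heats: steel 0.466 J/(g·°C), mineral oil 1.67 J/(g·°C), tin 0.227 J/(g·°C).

T_f ≈ 52.3 °C

Heat gained plus heat lost sum to zero:
393·0.466·(T − 233) + 574·1.67·(T − 18.6) + 107·0.227·(T − 18.6) = 0
183.14(T − 233) + 958.58(T − 18.6) + 24.29(T − 18.6) = 0
1166 T = 60953
T = 60953 / 1166 = 52.3 °C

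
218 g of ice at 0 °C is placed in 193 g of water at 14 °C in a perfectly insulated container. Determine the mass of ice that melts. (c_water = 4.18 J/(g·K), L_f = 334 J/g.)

m_melted ≈ 33.8 g

Cooling the water to 0 °C releases 193·4.18·14 = 11294 J.
Fully melting the ice requires m_ice L_f = 218·334 = 72812 J.
11294 J < 72812 J, so only part of the ice melts and the system sits at 0 °C.
m_melt = 11294 / L_f = 33.82 g.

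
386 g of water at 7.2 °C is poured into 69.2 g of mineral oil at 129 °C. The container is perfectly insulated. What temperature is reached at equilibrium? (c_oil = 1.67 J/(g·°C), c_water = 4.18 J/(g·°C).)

Let T be the final temperature. ΣQ_i = 0:
69.2×1.67×(T − 129) + 386×4.18×(T − 7.2) = 0
115.56(T − 129) + 1613.5(T − 7.2) = 0
1729 T = 26525
T = 26525/1729 ≈ 15.34 °C

T_f ≈ 15.3 °C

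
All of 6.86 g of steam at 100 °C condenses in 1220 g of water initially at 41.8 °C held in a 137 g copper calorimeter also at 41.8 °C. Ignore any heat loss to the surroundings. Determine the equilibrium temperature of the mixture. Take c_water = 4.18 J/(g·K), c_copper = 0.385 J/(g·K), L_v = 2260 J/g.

T_f ≈ 45.1 °C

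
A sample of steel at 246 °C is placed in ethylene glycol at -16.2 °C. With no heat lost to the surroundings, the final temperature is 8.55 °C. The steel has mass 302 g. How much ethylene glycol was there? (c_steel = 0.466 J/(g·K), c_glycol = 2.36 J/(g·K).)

m ≈ 572 g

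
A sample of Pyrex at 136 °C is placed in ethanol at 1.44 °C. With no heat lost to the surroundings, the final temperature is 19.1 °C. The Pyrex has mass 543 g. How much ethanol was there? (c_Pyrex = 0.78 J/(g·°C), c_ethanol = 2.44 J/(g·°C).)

m ≈ 1150 g

|Q_Pyrex| = |Q_ethanol|:
543·0.78·(136 − 19.1) = m·2.44·(19.1 − 1.44)
43.09 m = 49512  ⇒  m ≈ 1149 g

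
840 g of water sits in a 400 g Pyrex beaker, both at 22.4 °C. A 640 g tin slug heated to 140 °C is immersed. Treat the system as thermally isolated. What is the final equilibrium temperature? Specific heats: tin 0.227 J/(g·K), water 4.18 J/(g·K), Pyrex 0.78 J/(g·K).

T_f ≈ 26.7 °C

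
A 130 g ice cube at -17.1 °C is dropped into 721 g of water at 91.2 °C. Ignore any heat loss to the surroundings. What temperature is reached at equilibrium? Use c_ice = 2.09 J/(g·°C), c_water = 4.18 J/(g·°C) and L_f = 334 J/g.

Taking heat into each body as positive, Σ m c ΔT = 0:
warm ice to 0 °C: 130·2.09·(0 − (-17.1)) = 4646.1; latent heat to melt: 130·334 = 43420; meltwater 0→T: 130·4.18·T = 543.4 T; water cools: 721·4.18·(T − 91.2) = 3013.8(T − 91.2)
3557.2 T = 274857 − 48066 = 226791
T ≈ 63.76 °C — above 0 °C, consistent with complete melting.

T_f ≈ 63.8 °C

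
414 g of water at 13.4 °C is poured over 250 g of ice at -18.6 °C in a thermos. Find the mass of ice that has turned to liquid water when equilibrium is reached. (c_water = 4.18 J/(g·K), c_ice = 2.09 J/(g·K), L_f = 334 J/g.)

Cooling the water to 0 °C releases 414·4.18·13.4 = 23189 J.
Of that, 250·2.09·18.6 = 9718.5 J goes to bring the ice to 0 °C, leaving 13470 J.
Melting all 250 g of ice would need 250·334 = 83500 J.
Since 13470 < 83500 J, not all the ice melts; equilibrium is at 0 °C.
m_melt = 13470 / L_f = 40.33 g.

m_melted ≈ 40.3 g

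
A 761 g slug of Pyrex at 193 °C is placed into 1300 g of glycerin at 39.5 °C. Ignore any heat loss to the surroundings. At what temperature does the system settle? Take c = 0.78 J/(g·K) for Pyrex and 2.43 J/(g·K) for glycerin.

Let T be the final temperature. ΣQ_i = 0:
761×0.78×(T − 193) + 1300×2.43×(T − 39.5) = 0
3752.6 T = 239341
T = 239341 / 3752.6 = 63.8 °C

T_f ≈ 63.8 °C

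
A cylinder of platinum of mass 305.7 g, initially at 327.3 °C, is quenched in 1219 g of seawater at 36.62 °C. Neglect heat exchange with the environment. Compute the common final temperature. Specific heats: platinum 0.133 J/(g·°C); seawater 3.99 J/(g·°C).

T_f ≈ 39.0 °C

T_f is the heat-capacity-weighted average of the initial temperatures:
T_f = (40.66·327.3 + 4863.8·36.62) / (40.66 + 4863.8)
    = 191420 / 4904.5 ≈ 39.03 °C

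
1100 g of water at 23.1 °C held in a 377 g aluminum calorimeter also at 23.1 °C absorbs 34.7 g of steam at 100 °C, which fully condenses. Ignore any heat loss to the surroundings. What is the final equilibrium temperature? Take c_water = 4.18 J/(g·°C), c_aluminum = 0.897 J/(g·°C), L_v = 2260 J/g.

T_f ≈ 40.7 °C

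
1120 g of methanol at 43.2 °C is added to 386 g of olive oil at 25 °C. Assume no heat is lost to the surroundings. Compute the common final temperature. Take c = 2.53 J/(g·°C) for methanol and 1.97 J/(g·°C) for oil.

T_f ≈ 39.3 °C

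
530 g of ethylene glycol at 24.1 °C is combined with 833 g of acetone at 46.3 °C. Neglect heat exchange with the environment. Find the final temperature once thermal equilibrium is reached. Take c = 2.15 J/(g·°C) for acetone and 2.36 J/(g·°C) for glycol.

T_f ≈ 37.2 °C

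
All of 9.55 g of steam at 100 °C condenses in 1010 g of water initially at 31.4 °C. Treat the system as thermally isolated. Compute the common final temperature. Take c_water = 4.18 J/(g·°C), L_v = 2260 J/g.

T_f ≈ 37.1 °C

Conservation of energy gives ΣQ = 0:
latent heat released on condensation: 9.55·2260 = 21583
  condensate cools 100→T: 9.55·4.18·(T − 100) = 39.92(T − 100)
  original water: 4221.8(T − 31.4)
4261.7 T = 21583 + 3991.9 + 132565 = 158139
T ≈ 37.11 °C (< 100 °C, so full condensation is consistent).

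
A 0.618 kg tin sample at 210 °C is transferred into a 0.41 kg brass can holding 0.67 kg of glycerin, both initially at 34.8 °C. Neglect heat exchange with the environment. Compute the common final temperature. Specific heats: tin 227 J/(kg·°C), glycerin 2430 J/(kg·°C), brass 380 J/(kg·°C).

T_f ≈ 47.6 °C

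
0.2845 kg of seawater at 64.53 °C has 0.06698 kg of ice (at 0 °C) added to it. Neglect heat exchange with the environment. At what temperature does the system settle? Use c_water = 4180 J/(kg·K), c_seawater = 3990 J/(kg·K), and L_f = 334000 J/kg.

T_f ≈ 36.0 °C

Let T be the final temperature. ΣQ_i = 0:
fusion: m_ice L_f = 0.06698×334000 = 22371; meltwater 0→T: 0.06698×4180×T = 279.98 T; seawater cools: 0.2845×3990×(T − 64.53) = 1135.2(T − 64.53)
1415.1 T = 73252 − 22371 = 50880
T ≈ 35.95 °C (positive, so assuming full melt was valid).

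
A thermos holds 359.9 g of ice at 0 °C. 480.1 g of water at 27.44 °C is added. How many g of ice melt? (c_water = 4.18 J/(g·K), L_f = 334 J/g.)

m_melted ≈ 165 g

Cooling the water to 0 °C releases 480.1·4.18·27.44 = 55067 J.
Fully melting the ice requires m_ice L_f = 359.9·334 = 120207 J.
55067 J < 120207 J, so only part of the ice melts and the system sits at 0 °C.
m_melt = 55067 / L_f = 164.9 g.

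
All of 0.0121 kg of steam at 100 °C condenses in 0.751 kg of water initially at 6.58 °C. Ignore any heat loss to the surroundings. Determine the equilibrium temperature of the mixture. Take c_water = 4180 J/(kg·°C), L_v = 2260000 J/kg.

T_f ≈ 16.6 °C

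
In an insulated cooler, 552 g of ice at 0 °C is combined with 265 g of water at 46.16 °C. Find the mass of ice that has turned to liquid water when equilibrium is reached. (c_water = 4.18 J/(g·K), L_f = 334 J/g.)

m_melted ≈ 153 g

Heat available from the water dropping to 0 °C: 265×4.18×46.16 = 51131 J.
Melting all 552 g of ice would need 552×334 = 184368 J.
Since 51131 < 184368 J, not all the ice melts; equilibrium is at 0 °C.
Mass melted = 51131/334 ≈ 153.1 g.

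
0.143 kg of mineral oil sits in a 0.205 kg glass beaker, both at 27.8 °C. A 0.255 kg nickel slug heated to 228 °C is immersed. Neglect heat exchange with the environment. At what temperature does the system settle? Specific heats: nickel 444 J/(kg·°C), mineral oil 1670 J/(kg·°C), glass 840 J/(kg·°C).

Heat gained plus heat lost sum to zero:
0.255·444·(T − 228) + 0.143·1670·(T − 27.8) + 0.205·840·(T − 27.8) = 0
113.22(T − 228) + 238.81(T − 27.8) + 172.2(T − 27.8) = 0
524.23 T = 37240
T ≈ 71.04 °C

T_f ≈ 71.0 °C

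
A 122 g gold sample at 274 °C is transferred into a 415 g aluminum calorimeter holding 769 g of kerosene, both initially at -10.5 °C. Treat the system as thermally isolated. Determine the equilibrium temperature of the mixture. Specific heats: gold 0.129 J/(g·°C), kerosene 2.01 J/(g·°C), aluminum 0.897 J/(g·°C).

T_f ≈ -8.2 °C

Taking heat into each body as positive, Σ m c ΔT = 0:
122·0.129·(T − 274) + 769·2.01·(T − (-10.5)) + 415·0.897·(T − (-10.5)) = 0
15.74(T − 274) + 1545.7(T − (-10.5)) + 372.25(T − (-10.5)) = 0
1933.7 T = -15826
T = -15826 / 1933.7 = -8.18 °C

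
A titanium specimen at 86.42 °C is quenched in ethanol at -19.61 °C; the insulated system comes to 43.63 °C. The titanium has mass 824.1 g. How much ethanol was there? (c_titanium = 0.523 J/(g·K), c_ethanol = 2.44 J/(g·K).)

m ≈ 120 g

Net heat exchanged in the isolated system is zero:
824.1·0.523·(43.63 − 86.42) + m·2.44·(43.63 − (-19.61)) = 0
154.31 m = 18443
m = 18443/154.31 ≈ 119.5 g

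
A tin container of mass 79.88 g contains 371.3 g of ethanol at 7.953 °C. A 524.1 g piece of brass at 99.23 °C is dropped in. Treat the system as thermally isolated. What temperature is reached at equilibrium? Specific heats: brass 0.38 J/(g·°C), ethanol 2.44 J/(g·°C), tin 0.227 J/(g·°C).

Heat gained plus heat lost sum to zero:
524.1×0.38×(T − 99.23) + 371.3×2.44×(T − 7.953) + 79.88×0.227×(T − 7.953) = 0
1123.3 T = 27112
T = 27112/1123.3 ≈ 24.14 °C

T_f ≈ 24.1 °C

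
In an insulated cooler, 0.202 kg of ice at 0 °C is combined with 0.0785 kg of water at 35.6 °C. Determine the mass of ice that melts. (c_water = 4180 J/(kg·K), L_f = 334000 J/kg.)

Heat available from the water dropping to 0 °C: 0.0785·4180·35.6 = 11681 J.
Fully melting the ice requires m_ice L_f = 0.202·334000 = 67468 J.
Since 11681 < 67468 J, not all the ice melts; equilibrium is at 0 °C.
m_melted·334000 = 11681  ⇒  m_melted ≈ 0.03497 kg.

m_melted ≈ 0.035 kg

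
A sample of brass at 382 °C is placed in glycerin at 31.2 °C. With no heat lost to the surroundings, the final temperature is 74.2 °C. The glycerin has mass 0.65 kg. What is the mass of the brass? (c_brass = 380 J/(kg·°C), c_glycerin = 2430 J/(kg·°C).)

m ≈ 0.581 kg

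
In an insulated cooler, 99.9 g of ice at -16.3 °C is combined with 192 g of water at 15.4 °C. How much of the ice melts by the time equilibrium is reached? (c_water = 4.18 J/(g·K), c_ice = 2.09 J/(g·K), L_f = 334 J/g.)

Water can give up m c ΔT = 192×4.18×15.4 = 12359 J before reaching 0 °C.
Of that, 99.9×2.09×16.3 = 3403.3 J goes to bring the ice to 0 °C, leaving 8956.1 J.
Melting all 99.9 g of ice would need 99.9×334 = 33367 J.
8956.1 J < 33367 J, so only part of the ice melts and the system sits at 0 °C.
m_melt = 8956.1 / L_f = 26.81 g.

m_melted ≈ 26.8 g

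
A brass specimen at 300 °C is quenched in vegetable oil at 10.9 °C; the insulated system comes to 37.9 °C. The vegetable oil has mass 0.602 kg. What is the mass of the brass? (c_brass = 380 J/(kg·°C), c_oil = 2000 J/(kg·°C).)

m ≈ 0.326 kg

Heat lost by the brass = heat gained by the oil:
m×380×(300 − 37.9) = 0.602×2000×(37.9 − 10.9)
99598 m = 32508  ⇒  m ≈ 0.3264 kg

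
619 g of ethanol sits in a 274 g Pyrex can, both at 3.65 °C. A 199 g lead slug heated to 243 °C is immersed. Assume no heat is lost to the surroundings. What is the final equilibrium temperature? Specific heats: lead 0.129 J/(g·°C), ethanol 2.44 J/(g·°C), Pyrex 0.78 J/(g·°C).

Setting the total heat transfer to zero:
199·0.129·(T − 243) + 619·2.44·(T − 3.65) + 274·0.78·(T − 3.65) = 0
25.67(T − 243) + 1510.4(T − 3.65) + 213.72(T − 3.65) = 0
(25.67 + 1510.4 + 213.72) T = 25.67·243 + 1510.4·3.65 + 213.72·3.65
T = 12531/1749.8 ≈ 7.16 °C

T_f ≈ 7.2 °C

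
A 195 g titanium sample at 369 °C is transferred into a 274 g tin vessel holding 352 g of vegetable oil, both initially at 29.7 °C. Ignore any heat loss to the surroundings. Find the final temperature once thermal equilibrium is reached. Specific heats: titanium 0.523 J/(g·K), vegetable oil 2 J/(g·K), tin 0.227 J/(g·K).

T_f ≈ 69.6 °C

Setting the total heat transfer to zero:
195·0.523·(T − 369) + 352·2·(T − 29.7) + 274·0.227·(T − 29.7) = 0
868.18 T = 60389
T = 60389 / 868.18 = 69.6 °C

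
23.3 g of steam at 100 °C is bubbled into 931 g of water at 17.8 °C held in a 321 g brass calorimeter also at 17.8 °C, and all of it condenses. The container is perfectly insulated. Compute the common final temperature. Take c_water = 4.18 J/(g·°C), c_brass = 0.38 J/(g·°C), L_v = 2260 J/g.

T_f ≈ 32.6 °C

Taking heat into each body as positive, Σ m c ΔT = 0:
latent heat released on condensation: 23.3·2260 = 52658
  condensate cools 100→T: 23.3·4.18·(T − 100) = 97.39(T − 100)
  original water: 3891.6(T − 17.8)
  brass cup: 321·0.38·(T − 17.8) = 121.98(T − 17.8)
4111 T = 52658 + 9739.4 + 71441 = 133839
T ≈ 32.56 °C — below 100 °C, confirming all the steam condensed.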